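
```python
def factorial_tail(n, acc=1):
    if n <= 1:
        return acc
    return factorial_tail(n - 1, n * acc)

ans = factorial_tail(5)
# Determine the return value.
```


factorial_tail(5, 1)
= factorial_tail(4, 5 * 1) = factorial_tail(4, 5)
= factorial_tail(3, 4 * 5) = factorial_tail(3, 20)
= factorial_tail(2, 3 * 20) = factorial_tail(2, 60)
= factorial_tail(1, 2 * 60) = factorial_tail(1, 120)
n <= 1, return acc = 120


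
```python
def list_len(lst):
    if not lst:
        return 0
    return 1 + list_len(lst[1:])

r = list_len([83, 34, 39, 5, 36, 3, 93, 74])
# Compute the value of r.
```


list_len([83, 34, 39, 5, 36, 3, 93, 74])
= 1 + list_len([34, 39, 5, 36, 3, 93, 74])
= 1 + 1 + list_len([39, 5, 36, 3, 93, 74])
= 1 + 1 + 1 + list_len([5, 36, 3, 93, 74])
= 1 + 1 + 1 + 1 + list_len([36, 3, 93, 74])
= 1 + 1 + 1 + 1 + 1 + list_len([3, 93, 74])
= 1 + 1 + 1 + 1 + 1 + 1 + list_len([93, 74])
= 1 + 1 + 1 + 1 + 1 + 1 + 1 + list_len([74])
= 1 + 1 + 1 + 1 + 1 + 1 + 1 + 1 + list_len([])
= 1 + 1 + 1 + 1 + 1 + 1 + 1 + 1 + 0
= 8


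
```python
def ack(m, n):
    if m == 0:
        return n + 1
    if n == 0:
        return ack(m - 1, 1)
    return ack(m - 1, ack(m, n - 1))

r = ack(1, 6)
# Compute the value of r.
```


ack(1, 6)
= ack(0, ack(1, 5))
First compute ack(1, 5) = 7
= ack(0, 7)
= 8


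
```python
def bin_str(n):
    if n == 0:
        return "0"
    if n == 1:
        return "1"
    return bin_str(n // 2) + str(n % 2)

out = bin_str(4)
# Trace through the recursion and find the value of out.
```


bin_str(4)
= bin_str(2) + "0"
= bin_str(1) + "0" + "0"
= "1" + "0" + "0"
= "100"


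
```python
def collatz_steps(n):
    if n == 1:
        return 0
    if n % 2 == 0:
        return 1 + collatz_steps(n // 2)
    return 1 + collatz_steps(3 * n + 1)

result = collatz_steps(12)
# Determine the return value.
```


collatz_steps(12)
12 is even -> collatz_steps(6)
6 is even -> collatz_steps(3)
3 is odd -> 3*3+1 = 10 -> collatz_steps(10)
10 is even -> collatz_steps(5)
5 is odd -> 3*5+1 = 16 -> collatz_steps(16)
16 is even -> collatz_steps(8)
8 is even -> collatz_steps(4)
4 is even -> collatz_steps(2)
2 is even -> collatz_steps(1)
Reached 1 after 9 steps
= 9


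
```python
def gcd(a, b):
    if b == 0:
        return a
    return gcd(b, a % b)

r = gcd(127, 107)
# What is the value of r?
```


gcd(127, 107)
= gcd(107, 127 % 107) = gcd(107, 20)
= gcd(20, 107 % 20) = gcd(20, 7)
= gcd(7, 20 % 7) = gcd(7, 6)
= gcd(6, 7 % 6) = gcd(6, 1)
= gcd(1, 6 % 1) = gcd(1, 0)
b == 0, return a = 1


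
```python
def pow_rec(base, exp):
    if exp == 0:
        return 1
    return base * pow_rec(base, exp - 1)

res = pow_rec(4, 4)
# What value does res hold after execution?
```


pow_rec(4, 4)
= 4 * pow_rec(4, 3)
= 4 * 4 * pow_rec(4, 2)
= 4 * 4 * 4 * pow_rec(4, 1)
= 4 * 4 * 4 * 4 * pow_rec(4, 0)
= 4 * 4 * 4 * 4 * 1
= 256


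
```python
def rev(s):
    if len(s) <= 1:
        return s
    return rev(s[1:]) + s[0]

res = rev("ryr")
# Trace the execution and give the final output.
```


rev("ryr")
= rev("yr") + "r"
= rev("r") + "y" + "r"
= "r" + "y" + "r"
= "ryr"


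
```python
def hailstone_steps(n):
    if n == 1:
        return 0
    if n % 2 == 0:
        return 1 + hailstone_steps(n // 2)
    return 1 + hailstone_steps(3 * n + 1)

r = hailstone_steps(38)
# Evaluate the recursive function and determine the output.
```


hailstone_steps(38)
38 is even -> hailstone_steps(19)
19 is odd -> 3*19+1 = 58 -> hailstone_steps(58)
58 is even -> hailstone_steps(29)
29 is odd -> 3*29+1 = 88 -> hailstone_steps(88)
88 is even -> hailstone_steps(44)
44 is even -> hailstone_steps(22)
22 is even -> hailstone_steps(11)
11 is odd -> 3*11+1 = 34 -> hailstone_steps(34)
34 is even -> hailstone_steps(17)
17 is odd -> 3*17+1 = 52 -> hailstone_steps(52)
52 is even -> hailstone_steps(26)
26 is even -> hailstone_steps(13)
13 is odd -> 3*13+1 = 40 -> hailstone_steps(40)
40 is even -> hailstone_steps(20)
20 is even -> hailstone_steps(10)
10 is even -> hailstone_steps(5)
5 is odd -> 3*5+1 = 16 -> hailstone_steps(16)
16 is even -> hailstone_steps(8)
8 is even -> hailstone_steps(4)
4 is even -> hailstone_steps(2)
2 is even -> hailstone_steps(1)
Reached 1 after 21 steps
= 21


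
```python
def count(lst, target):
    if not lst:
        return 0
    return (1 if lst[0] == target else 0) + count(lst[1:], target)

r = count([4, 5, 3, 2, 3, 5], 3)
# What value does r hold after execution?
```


count([4, 5, 3, 2, 3, 5], 3)
lst[0]=4 != 3: 0 + count([5, 3, 2, 3, 5], 3)
lst[0]=5 != 3: 0 + count([3, 2, 3, 5], 3)
lst[0]=3 == 3: 1 + count([2, 3, 5], 3)
lst[0]=2 != 3: 0 + count([3, 5], 3)
lst[0]=3 == 3: 1 + count([5], 3)
lst[0]=5 != 3: 0 + count([], 3)
= 2


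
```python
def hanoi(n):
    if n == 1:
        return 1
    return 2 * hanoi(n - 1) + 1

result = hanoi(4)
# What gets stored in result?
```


hanoi(4)
= 2 * hanoi(3) + 1
= 2 * (2 * hanoi(2) + 1) + 1
= 2 * (2 * (2 * hanoi(1) + 1) + 1) + 1
Now compute bottom-up:
hanoi(1) = 1
hanoi(2) = 2 * 1 + 1 = 3
hanoi(3) = 2 * 3 + 1 = 7
hanoi(4) = 2 * 7 + 1 = 15
= 15


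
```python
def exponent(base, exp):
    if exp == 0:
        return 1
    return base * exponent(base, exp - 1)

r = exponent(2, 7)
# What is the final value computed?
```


exponent(2, 7)
= 2 * exponent(2, 6)
= 2 * 2 * exponent(2, 5)
= 2 * 2 * 2 * exponent(2, 4)
= 2 * 2 * 2 * 2 * exponent(2, 3)
= 2 * 2 * 2 * 2 * 2 * exponent(2, 2)
= 2 * 2 * 2 * 2 * 2 * 2 * exponent(2, 1)
= 2 * 2 * 2 * 2 * 2 * 2 * 2 * exponent(2, 0)
= 2 * 2 * 2 * 2 * 2 * 2 * 2 * 1
= 128


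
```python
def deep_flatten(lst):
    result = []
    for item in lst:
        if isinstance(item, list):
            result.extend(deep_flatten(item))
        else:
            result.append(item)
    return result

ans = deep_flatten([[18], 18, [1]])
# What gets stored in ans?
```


deep_flatten([[18], 18, [1]])
Processing each element:
  [18] is a list -> deep_flatten recursively -> [18]
  18 is not a list -> append 18
  [1] is a list -> deep_flatten recursively -> [1]
= [18, 18, 1]


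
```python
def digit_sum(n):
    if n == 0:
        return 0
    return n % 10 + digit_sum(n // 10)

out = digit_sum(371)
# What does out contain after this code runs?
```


digit_sum(371)
= 1 + digit_sum(37)
= 1 + 7 + digit_sum(3)
= 1 + 7 + 3 + digit_sum(0)
= 1 + 7 + 3 + 0
= 11


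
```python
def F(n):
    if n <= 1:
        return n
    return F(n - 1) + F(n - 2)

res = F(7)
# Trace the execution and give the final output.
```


F(7)
= F(6) + F(5)
= (F(5) + F(4)) + F(5)
Computing bottom-up: F(0)=0, F(1)=1, F(2)=1, F(3)=2, F(4)=3, F(5)=5, F(6)=8, F(7)=13
= 13


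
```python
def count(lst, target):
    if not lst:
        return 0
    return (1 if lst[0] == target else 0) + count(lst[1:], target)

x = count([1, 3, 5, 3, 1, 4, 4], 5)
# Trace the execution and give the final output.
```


count([1, 3, 5, 3, 1, 4, 4], 5)
lst[0]=1 != 5: 0 + count([3, 5, 3, 1, 4, 4], 5)
lst[0]=3 != 5: 0 + count([5, 3, 1, 4, 4], 5)
lst[0]=5 == 5: 1 + count([3, 1, 4, 4], 5)
lst[0]=3 != 5: 0 + count([1, 4, 4], 5)
lst[0]=1 != 5: 0 + count([4, 4], 5)
lst[0]=4 != 5: 0 + count([4], 5)
lst[0]=4 != 5: 0 + count([], 5)
= 1


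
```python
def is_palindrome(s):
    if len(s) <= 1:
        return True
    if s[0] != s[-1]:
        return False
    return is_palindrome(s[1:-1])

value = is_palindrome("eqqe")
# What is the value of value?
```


is_palindrome("eqqe")
"eqqe": s[0]='e' == s[-1]='e' -> is_palindrome("qq")
"qq": s[0]='q' == s[-1]='q' -> is_palindrome("")
"": len <= 1 -> True
= True


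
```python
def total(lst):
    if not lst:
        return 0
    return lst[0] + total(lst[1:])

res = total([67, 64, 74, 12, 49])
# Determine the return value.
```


total([67, 64, 74, 12, 49])
= 67 + total([64, 74, 12, 49])
= 67 + 64 + total([74, 12, 49])
= 67 + 64 + 74 + total([12, 49])
= 67 + 64 + 74 + 12 + total([49])
= 67 + 64 + 74 + 12 + 49 + total([])
= 67 + 64 + 74 + 12 + 49 + 0
= 266


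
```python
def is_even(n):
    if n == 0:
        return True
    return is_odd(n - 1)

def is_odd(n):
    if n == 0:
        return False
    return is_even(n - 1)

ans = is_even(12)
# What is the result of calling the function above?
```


is_even(12)
= is_odd(11)
= is_even(10)
= is_odd(9)
= is_even(8)
= is_odd(7)
= is_even(6)
= is_odd(5)
= is_even(4)
= is_odd(3)
= is_even(2)
= is_odd(1)
= is_even(0)
n == 0: return True
= True


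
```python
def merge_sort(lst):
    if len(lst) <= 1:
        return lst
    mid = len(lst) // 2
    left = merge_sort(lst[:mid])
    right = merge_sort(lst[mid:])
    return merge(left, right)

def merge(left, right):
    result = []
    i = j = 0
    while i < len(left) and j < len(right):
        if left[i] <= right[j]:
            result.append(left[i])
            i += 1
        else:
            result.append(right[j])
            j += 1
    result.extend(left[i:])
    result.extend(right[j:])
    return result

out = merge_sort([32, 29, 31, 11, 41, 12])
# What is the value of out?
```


merge_sort([32, 29, 31, 11, 41, 12])
Split into [32, 29, 31] and [11, 41, 12]
Left sorted: [29, 31, 32]
Right sorted: [11, 12, 41]
Merge [29, 31, 32] and [11, 12, 41]
= [11, 12, 29, 31, 32, 41]


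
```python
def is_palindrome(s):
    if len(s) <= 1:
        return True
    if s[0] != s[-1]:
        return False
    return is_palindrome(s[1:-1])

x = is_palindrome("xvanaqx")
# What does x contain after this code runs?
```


is_palindrome("xvanaqx")
"xvanaqx": s[0]='x' == s[-1]='x' -> is_palindrome("vanaq")
"vanaq": s[0]='v' != s[-1]='q' -> False
= False


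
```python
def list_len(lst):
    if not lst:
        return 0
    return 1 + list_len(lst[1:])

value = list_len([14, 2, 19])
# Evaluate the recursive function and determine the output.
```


list_len([14, 2, 19])
= 1 + list_len([2, 19])
= 1 + 1 + list_len([19])
= 1 + 1 + 1 + list_len([])
= 1 + 1 + 1 + 0
= 3


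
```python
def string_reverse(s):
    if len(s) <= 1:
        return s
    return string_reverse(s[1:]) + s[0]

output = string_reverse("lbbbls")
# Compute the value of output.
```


string_reverse("lbbbls")
= string_reverse("bbbls") + "l"
= string_reverse("bbls") + "b" + "l"
= string_reverse("bls") + "b" + "b" + "l"
= string_reverse("ls") + "b" + "b" + "b" + "l"
= string_reverse("s") + "l" + "b" + "b" + "b" + "l"
= "s" + "l" + "b" + "b" + "b" + "l"
= "slbbbl"


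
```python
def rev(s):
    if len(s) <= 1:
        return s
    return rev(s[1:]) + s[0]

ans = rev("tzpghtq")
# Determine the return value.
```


rev("tzpghtq")
= rev("zpghtq") + "t"
= rev("pghtq") + "z" + "t"
= rev("ghtq") + "p" + "z" + "t"
= rev("htq") + "g" + "p" + "z" + "t"
= rev("tq") + "h" + "g" + "p" + "z" + "t"
= rev("q") + "t" + "h" + "g" + "p" + "z" + "t"
= "q" + "t" + "h" + "g" + "p" + "z" + "t"
= "qthgpzt"


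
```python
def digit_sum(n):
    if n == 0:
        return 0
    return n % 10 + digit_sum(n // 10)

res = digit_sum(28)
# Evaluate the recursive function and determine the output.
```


digit_sum(28)
= 8 + digit_sum(2)
= 8 + 2 + digit_sum(0)
= 8 + 2 + 0
= 10


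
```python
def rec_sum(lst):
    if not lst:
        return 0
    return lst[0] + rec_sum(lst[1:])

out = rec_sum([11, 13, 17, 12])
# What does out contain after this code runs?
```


rec_sum([11, 13, 17, 12])
= 11 + rec_sum([13, 17, 12])
= 11 + 13 + rec_sum([17, 12])
= 11 + 13 + 17 + rec_sum([12])
= 11 + 13 + 17 + 12 + rec_sum([])
= 11 + 13 + 17 + 12 + 0
= 53


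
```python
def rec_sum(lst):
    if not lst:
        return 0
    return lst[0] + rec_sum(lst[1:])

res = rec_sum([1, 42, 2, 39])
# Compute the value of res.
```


rec_sum([1, 42, 2, 39])
= 1 + rec_sum([42, 2, 39])
= 1 + 42 + rec_sum([2, 39])
= 1 + 42 + 2 + rec_sum([39])
= 1 + 42 + 2 + 39 + rec_sum([])
= 1 + 42 + 2 + 39 + 0
= 84


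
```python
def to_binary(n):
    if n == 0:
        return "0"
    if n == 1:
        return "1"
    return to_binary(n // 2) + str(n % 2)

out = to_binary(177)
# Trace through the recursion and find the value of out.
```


to_binary(177)
= to_binary(88) + "1"
= to_binary(44) + "0" + "1"
= to_binary(22) + "0" + "0" + "1"
= to_binary(11) + "0" + "0" + "0" + "1"
= to_binary(5) + "1" + "0" + "0" + "0" + "1"
= to_binary(2) + "1" + "1" + "0" + "0" + "0" + "1"
= to_binary(1) + "0" + "1" + "1" + "0" + "0" + "0" + "1"
= "1" + "0" + "1" + "1" + "0" + "0" + "0" + "1"
= "10110001"


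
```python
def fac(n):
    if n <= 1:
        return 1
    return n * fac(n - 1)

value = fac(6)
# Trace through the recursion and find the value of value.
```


fac(6)
= 6 * fac(5)
= 6 * 5 * fac(4)
= 6 * 5 * 4 * fac(3)
= 6 * 5 * 4 * 3 * fac(2)
= 6 * 5 * 4 * 3 * 2 * fac(1)
= 6 * 5 * 4 * 3 * 2 * 1
= 720


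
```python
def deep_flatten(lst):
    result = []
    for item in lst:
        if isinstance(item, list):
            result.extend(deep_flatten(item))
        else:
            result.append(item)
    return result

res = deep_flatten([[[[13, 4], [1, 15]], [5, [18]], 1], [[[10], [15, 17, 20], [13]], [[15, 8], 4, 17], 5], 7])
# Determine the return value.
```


deep_flatten([[[[13, 4], [1, 15]], [5, [18]], 1], [[[10], [15, 17, 20], [13]], [[15, 8], 4, 17], 5], 7])
Processing each element:
  [[[13, 4], [1, 15]], [5, [18]], 1] is a list -> deep_flatten recursively -> [13, 4, 1, 15, 5, 18, 1]
  [[[10], [15, 17, 20], [13]], [[15, 8], 4, 17], 5] is a list -> deep_flatten recursively -> [10, 15, 17, 20, 13, 15, 8, 4, 17, 5]
  7 is not a list -> append 7
= [13, 4, 1, 15, 5, 18, 1, 10, 15, 17, 20, 13, 15, 8, 4, 17, 5, 7]


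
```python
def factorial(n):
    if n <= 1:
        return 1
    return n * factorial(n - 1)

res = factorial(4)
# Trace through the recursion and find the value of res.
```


factorial(4)
= 4 * factorial(3)
= 4 * 3 * factorial(2)
= 4 * 3 * 2 * factorial(1)
= 4 * 3 * 2 * 1
= 24


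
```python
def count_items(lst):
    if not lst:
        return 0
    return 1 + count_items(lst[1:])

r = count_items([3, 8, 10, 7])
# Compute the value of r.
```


count_items([3, 8, 10, 7])
= 1 + count_items([8, 10, 7])
= 1 + 1 + count_items([10, 7])
= 1 + 1 + 1 + count_items([7])
= 1 + 1 + 1 + 1 + count_items([])
= 1 + 1 + 1 + 1 + 0
= 4


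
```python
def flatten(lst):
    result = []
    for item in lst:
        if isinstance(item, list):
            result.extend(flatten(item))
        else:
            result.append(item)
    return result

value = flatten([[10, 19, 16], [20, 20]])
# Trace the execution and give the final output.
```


flatten([[10, 19, 16], [20, 20]])
Processing each element:
  [10, 19, 16] is a list -> flatten recursively -> [10, 19, 16]
  [20, 20] is a list -> flatten recursively -> [20, 20]
= [10, 19, 16, 20, 20]


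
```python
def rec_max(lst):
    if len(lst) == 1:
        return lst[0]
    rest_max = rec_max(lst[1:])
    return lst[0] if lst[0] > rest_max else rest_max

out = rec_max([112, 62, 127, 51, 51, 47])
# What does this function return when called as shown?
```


rec_max([112, 62, 127, 51, 51, 47])
= compare 112 with rec_max([62, 127, 51, 51, 47])
= compare 62 with rec_max([127, 51, 51, 47])
= compare 127 with rec_max([51, 51, 47])
= compare 51 with rec_max([51, 47])
= compare 51 with rec_max([47])
Base: rec_max([47]) = 47
compare 51 with 47: max = 51
compare 51 with 51: max = 51
compare 127 with 51: max = 127
compare 62 with 127: max = 127
compare 112 with 127: max = 127
= 127


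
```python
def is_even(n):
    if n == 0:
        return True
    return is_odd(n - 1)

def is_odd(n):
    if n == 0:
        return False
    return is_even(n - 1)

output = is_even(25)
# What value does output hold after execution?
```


is_even(25)
= is_odd(24)
= is_even(23)
= is_odd(22)
= is_even(21)
= is_odd(20)
= is_even(19)
= is_odd(18)
= is_even(17)
= is_odd(16)
= is_even(15)
= is_odd(14)
= is_even(13)
= is_odd(12)
= is_even(11)
= is_odd(10)
= is_even(9)
= is_odd(8)
= is_even(7)
= is_odd(6)
= is_even(5)
= is_odd(4)
= is_even(3)
= is_odd(2)
= is_even(1)
= is_odd(0)
n == 0: return False
= False


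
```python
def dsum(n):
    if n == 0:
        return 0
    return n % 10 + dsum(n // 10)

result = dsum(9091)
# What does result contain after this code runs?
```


dsum(9091)
= 1 + dsum(909)
= 1 + 9 + dsum(90)
= 1 + 9 + 0 + dsum(9)
= 1 + 9 + 0 + 9 + dsum(0)
= 1 + 9 + 0 + 9 + 0
= 19


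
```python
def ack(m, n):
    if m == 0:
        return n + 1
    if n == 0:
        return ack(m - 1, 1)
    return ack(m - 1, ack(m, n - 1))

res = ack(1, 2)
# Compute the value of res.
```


ack(1, 2)
= ack(0, ack(1, 1))
First compute ack(1, 1) = 3
= ack(0, 3)
= 4


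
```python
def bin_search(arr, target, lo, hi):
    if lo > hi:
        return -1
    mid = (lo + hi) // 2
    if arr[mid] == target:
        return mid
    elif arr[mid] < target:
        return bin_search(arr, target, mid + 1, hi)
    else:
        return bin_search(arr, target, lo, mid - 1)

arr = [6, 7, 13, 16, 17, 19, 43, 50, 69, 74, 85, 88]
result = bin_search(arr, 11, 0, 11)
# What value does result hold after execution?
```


bin_search(arr, 11, 0, 11)
lo=0, hi=11, mid=5, arr[mid]=19
19 > 11, search left half
lo=0, hi=4, mid=2, arr[mid]=13
13 > 11, search left half
lo=0, hi=1, mid=0, arr[mid]=6
6 < 11, search right half
lo=1, hi=1, mid=1, arr[mid]=7
7 < 11, search right half
lo > hi, target not found, return -1
= -1


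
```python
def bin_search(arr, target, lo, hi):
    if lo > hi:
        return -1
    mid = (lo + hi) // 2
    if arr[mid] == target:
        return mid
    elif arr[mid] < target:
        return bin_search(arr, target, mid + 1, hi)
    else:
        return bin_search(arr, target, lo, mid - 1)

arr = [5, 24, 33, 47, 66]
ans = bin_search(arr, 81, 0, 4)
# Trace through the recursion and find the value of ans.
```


bin_search(arr, 81, 0, 4)
lo=0, hi=4, mid=2, arr[mid]=33
33 < 81, search right half
lo=3, hi=4, mid=3, arr[mid]=47
47 < 81, search right half
lo=4, hi=4, mid=4, arr[mid]=66
66 < 81, search right half
lo > hi, target not found, return -1
= -1


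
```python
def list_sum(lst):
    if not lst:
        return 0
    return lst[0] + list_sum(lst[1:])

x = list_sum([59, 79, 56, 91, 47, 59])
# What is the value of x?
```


list_sum([59, 79, 56, 91, 47, 59])
= 59 + list_sum([79, 56, 91, 47, 59])
= 59 + 79 + list_sum([56, 91, 47, 59])
= 59 + 79 + 56 + list_sum([91, 47, 59])
= 59 + 79 + 56 + 91 + list_sum([47, 59])
= 59 + 79 + 56 + 91 + 47 + list_sum([59])
= 59 + 79 + 56 + 91 + 47 + 59 + list_sum([])
= 59 + 79 + 56 + 91 + 47 + 59 + 0
= 391


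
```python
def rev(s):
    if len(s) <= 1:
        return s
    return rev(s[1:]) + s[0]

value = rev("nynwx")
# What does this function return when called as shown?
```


rev("nynwx")
= rev("ynwx") + "n"
= rev("nwx") + "y" + "n"
= rev("wx") + "n" + "y" + "n"
= rev("x") + "w" + "n" + "y" + "n"
= "x" + "w" + "n" + "y" + "n"
= "xwnyn"


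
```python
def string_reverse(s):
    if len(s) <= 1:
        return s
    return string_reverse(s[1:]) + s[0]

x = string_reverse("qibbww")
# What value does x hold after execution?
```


string_reverse("qibbww")
= string_reverse("ibbww") + "q"
= string_reverse("bbww") + "i" + "q"
= string_reverse("bww") + "b" + "i" + "q"
= string_reverse("ww") + "b" + "b" + "i" + "q"
= string_reverse("w") + "w" + "b" + "b" + "i" + "q"
= "w" + "w" + "b" + "b" + "i" + "q"
= "wwbbiq"


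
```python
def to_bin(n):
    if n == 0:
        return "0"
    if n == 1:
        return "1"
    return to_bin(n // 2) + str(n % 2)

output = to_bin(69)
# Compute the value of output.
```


to_bin(69)
= to_bin(34) + "1"
= to_bin(17) + "0" + "1"
= to_bin(8) + "1" + "0" + "1"
= to_bin(4) + "0" + "1" + "0" + "1"
= to_bin(2) + "0" + "0" + "1" + "0" + "1"
= to_bin(1) + "0" + "0" + "0" + "1" + "0" + "1"
= "1" + "0" + "0" + "0" + "1" + "0" + "1"
= "1000101"


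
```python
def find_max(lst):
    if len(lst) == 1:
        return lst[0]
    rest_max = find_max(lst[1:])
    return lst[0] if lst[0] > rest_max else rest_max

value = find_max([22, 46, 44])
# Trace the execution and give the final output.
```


find_max([22, 46, 44])
= compare 22 with find_max([46, 44])
= compare 46 with find_max([44])
Base: find_max([44]) = 44
compare 46 with 44: max = 46
compare 22 with 46: max = 46
= 46


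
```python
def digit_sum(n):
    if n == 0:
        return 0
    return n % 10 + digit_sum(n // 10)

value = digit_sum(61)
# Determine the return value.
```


digit_sum(61)
= 1 + digit_sum(6)
= 1 + 6 + digit_sum(0)
= 1 + 6 + 0
= 7


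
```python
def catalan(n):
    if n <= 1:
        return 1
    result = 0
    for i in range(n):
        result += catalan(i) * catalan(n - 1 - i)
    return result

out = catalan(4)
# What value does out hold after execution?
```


catalan(4)
= sum of catalan(i) * catalan(4-1-i) for i in 0..3
First compute sub-values bottom-up:
  catalan(0) = 1, catalan(1) = 1
  catalan(2) = 1*1 + 1*1 = 2
  catalan(3) = 1*2 + 1*1 + 2*1 = 5
Now catalan(4):
  catalan(0)*catalan(3) = 1*5 = 5
  catalan(1)*catalan(2) = 1*2 = 2
  catalan(2)*catalan(1) = 2*1 = 2
  catalan(3)*catalan(0) = 5*1 = 5
= 5 + 2 + 2 + 5
= 14


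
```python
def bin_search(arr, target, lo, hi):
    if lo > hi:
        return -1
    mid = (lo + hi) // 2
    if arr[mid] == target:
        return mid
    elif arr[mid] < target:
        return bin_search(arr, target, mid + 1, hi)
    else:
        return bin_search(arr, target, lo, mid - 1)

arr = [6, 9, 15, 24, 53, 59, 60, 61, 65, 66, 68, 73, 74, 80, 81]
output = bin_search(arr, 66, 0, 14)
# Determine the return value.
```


bin_search(arr, 66, 0, 14)
lo=0, hi=14, mid=7, arr[mid]=61
61 < 66, search right half
lo=8, hi=14, mid=11, arr[mid]=73
73 > 66, search left half
lo=8, hi=10, mid=9, arr[mid]=66
arr[9] == 66, found at index 9
= 9


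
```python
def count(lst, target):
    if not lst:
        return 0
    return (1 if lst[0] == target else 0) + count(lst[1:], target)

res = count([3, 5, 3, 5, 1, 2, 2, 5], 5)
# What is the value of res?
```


count([3, 5, 3, 5, 1, 2, 2, 5], 5)
lst[0]=3 != 5: 0 + count([5, 3, 5, 1, 2, 2, 5], 5)
lst[0]=5 == 5: 1 + count([3, 5, 1, 2, 2, 5], 5)
lst[0]=3 != 5: 0 + count([5, 1, 2, 2, 5], 5)
lst[0]=5 == 5: 1 + count([1, 2, 2, 5], 5)
lst[0]=1 != 5: 0 + count([2, 2, 5], 5)
lst[0]=2 != 5: 0 + count([2, 5], 5)
lst[0]=2 != 5: 0 + count([5], 5)
lst[0]=5 == 5: 1 + count([], 5)
= 3


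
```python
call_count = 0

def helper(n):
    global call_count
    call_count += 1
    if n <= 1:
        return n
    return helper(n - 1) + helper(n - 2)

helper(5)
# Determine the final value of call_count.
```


helper(5) calls helper(4) and helper(3); each non-base call branches into two more.
Let C(k) = total number of calls made by helper(k), including the call to helper(k) itself.
Base cases: C(0) = 1, C(1) = 1
Recurrence: C(k) = 1 + C(k-1) + C(k-2)
  C(2) = 1 + C(1) + C(0) = 1 + 1 + 1 = 3
  C(3) = 1 + C(2) + C(1) = 1 + 3 + 1 = 5
  C(4) = 1 + C(3) + C(2) = 1 + 5 + 3 = 9
  C(5) = 1 + C(4) + C(3) = 1 + 9 + 5 = 15
Total calls = C(5) = 15


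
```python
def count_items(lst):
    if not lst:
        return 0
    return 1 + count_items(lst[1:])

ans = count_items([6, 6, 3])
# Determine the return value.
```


count_items([6, 6, 3])
= 1 + count_items([6, 3])
= 1 + 1 + count_items([3])
= 1 + 1 + 1 + count_items([])
= 1 + 1 + 1 + 0
= 3


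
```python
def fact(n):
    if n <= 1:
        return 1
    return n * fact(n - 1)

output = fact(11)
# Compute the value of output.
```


fact(11)
= 11 * fact(10)
= 11 * 10 * fact(9)
= 11 * 10 * 9 * fact(8)
= 11 * 10 * 9 * 8 * fact(7)
= 11 * 10 * 9 * 8 * 7 * fact(6)
= 11 * 10 * 9 * 8 * 7 * 6 * fact(5)
= 11 * 10 * 9 * 8 * 7 * 6 * 5 * fact(4)
= 11 * 10 * 9 * 8 * 7 * 6 * 5 * 4 * fact(3)
= 11 * 10 * 9 * 8 * 7 * 6 * 5 * 4 * 3 * fact(2)
= 11 * 10 * 9 * 8 * 7 * 6 * 5 * 4 * 3 * 2 * fact(1)
= 11 * 10 * 9 * 8 * 7 * 6 * 5 * 4 * 3 * 2 * 1
= 39916800


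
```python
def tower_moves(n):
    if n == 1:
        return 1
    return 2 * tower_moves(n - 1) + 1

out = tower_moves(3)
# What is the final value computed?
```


tower_moves(3)
= 2 * tower_moves(2) + 1
= 2 * (2 * tower_moves(1) + 1) + 1
Now compute bottom-up:
tower_moves(1) = 1
tower_moves(2) = 2 * 1 + 1 = 3
tower_moves(3) = 2 * 3 + 1 = 7
= 7


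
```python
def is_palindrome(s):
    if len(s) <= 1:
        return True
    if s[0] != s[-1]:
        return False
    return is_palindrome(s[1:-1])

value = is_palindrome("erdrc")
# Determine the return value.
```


is_palindrome("erdrc")
"erdrc": s[0]='e' != s[-1]='c' -> False
= False


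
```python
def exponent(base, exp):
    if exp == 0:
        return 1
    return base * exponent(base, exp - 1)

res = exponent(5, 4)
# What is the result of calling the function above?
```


exponent(5, 4)
= 5 * exponent(5, 3)
= 5 * 5 * exponent(5, 2)
= 5 * 5 * 5 * exponent(5, 1)
= 5 * 5 * 5 * 5 * exponent(5, 0)
= 5 * 5 * 5 * 5 * 1
= 625


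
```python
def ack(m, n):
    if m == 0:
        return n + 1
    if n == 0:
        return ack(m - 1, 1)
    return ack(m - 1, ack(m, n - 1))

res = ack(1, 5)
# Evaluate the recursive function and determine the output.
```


ack(1, 5)
= ack(0, ack(1, 4))
First compute ack(1, 4) = 6
= ack(0, 6)
= 7


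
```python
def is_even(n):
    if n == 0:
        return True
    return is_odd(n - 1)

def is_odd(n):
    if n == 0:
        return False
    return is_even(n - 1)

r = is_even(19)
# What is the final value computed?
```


is_even(19)
= is_odd(18)
= is_even(17)
= is_odd(16)
= is_even(15)
= is_odd(14)
= is_even(13)
= is_odd(12)
= is_even(11)
= is_odd(10)
= is_even(9)
= is_odd(8)
= is_even(7)
= is_odd(6)
= is_even(5)
= is_odd(4)
= is_even(3)
= is_odd(2)
= is_even(1)
= is_odd(0)
n == 0: return False
= False


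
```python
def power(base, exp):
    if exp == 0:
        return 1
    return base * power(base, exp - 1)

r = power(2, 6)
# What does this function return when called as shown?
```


power(2, 6)
= 2 * power(2, 5)
= 2 * 2 * power(2, 4)
= 2 * 2 * 2 * power(2, 3)
= 2 * 2 * 2 * 2 * power(2, 2)
= 2 * 2 * 2 * 2 * 2 * power(2, 1)
= 2 * 2 * 2 * 2 * 2 * 2 * power(2, 0)
= 2 * 2 * 2 * 2 * 2 * 2 * 1
= 64


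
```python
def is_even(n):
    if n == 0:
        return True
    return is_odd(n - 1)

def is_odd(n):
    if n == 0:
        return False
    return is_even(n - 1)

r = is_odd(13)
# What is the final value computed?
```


is_odd(13)
= is_even(12)
= is_odd(11)
= is_even(10)
= is_odd(9)
= is_even(8)
= is_odd(7)
= is_even(6)
= is_odd(5)
= is_even(4)
= is_odd(3)
= is_even(2)
= is_odd(1)
= is_even(0)
n == 0: return True
= True


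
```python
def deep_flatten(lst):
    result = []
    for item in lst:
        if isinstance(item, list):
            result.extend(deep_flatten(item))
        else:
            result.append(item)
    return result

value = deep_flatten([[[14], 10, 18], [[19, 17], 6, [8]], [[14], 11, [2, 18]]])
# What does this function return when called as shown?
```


deep_flatten([[[14], 10, 18], [[19, 17], 6, [8]], [[14], 11, [2, 18]]])
Processing each element:
  [[14], 10, 18] is a list -> deep_flatten recursively -> [14, 10, 18]
  [[19, 17], 6, [8]] is a list -> deep_flatten recursively -> [19, 17, 6, 8]
  [[14], 11, [2, 18]] is a list -> deep_flatten recursively -> [14, 11, 2, 18]
= [14, 10, 18, 19, 17, 6, 8, 14, 11, 2, 18]


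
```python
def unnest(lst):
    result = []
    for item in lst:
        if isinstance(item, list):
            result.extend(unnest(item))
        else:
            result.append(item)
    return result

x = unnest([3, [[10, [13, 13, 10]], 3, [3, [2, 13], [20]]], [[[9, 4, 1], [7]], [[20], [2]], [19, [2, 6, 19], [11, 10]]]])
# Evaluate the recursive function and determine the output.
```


unnest([3, [[10, [13, 13, 10]], 3, [3, [2, 13], [20]]], [[[9, 4, 1], [7]], [[20], [2]], [19, [2, 6, 19], [11, 10]]]])
Processing each element:
  3 is not a list -> append 3
  [[10, [13, 13, 10]], 3, [3, [2, 13], [20]]] is a list -> unnest recursively -> [10, 13, 13, 10, 3, 3, 2, 13, 20]
  [[[9, 4, 1], [7]], [[20], [2]], [19, [2, 6, 19], [11, 10]]] is a list -> unnest recursively -> [9, 4, 1, 7, 20, 2, 19, 2, 6, 19, 11, 10]
= [3, 10, 13, 13, 10, 3, 3, 2, 13, 20, 9, 4, 1, 7, 20, 2, 19, 2, 6, 19, 11, 10]


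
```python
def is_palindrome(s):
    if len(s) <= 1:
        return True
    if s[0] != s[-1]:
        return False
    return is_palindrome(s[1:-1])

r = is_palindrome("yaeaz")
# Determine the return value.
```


is_palindrome("yaeaz")
"yaeaz": s[0]='y' != s[-1]='z' -> False
= False


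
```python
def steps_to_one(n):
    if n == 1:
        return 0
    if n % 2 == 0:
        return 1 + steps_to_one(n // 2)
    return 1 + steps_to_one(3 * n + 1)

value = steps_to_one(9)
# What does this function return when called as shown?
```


steps_to_one(9)
9 is odd -> 3*9+1 = 28 -> steps_to_one(28)
28 is even -> steps_to_one(14)
14 is even -> steps_to_one(7)
7 is odd -> 3*7+1 = 22 -> steps_to_one(22)
22 is even -> steps_to_one(11)
11 is odd -> 3*11+1 = 34 -> steps_to_one(34)
34 is even -> steps_to_one(17)
17 is odd -> 3*17+1 = 52 -> steps_to_one(52)
52 is even -> steps_to_one(26)
26 is even -> steps_to_one(13)
13 is odd -> 3*13+1 = 40 -> steps_to_one(40)
40 is even -> steps_to_one(20)
20 is even -> steps_to_one(10)
10 is even -> steps_to_one(5)
5 is odd -> 3*5+1 = 16 -> steps_to_one(16)
16 is even -> steps_to_one(8)
8 is even -> steps_to_one(4)
4 is even -> steps_to_one(2)
2 is even -> steps_to_one(1)
Reached 1 after 19 steps
= 19


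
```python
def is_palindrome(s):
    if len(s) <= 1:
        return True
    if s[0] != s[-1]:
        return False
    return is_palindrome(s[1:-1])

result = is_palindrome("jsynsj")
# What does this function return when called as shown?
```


is_palindrome("jsynsj")
"jsynsj": s[0]='j' == s[-1]='j' -> is_palindrome("syns")
"syns": s[0]='s' == s[-1]='s' -> is_palindrome("yn")
"yn": s[0]='y' != s[-1]='n' -> False
= False


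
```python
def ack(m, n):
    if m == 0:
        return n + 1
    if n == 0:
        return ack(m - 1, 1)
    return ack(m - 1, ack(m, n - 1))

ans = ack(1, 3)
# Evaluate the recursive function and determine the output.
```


ack(1, 3)
= ack(0, ack(1, 2))
First compute ack(1, 2) = 4
= ack(0, 4)
= 5


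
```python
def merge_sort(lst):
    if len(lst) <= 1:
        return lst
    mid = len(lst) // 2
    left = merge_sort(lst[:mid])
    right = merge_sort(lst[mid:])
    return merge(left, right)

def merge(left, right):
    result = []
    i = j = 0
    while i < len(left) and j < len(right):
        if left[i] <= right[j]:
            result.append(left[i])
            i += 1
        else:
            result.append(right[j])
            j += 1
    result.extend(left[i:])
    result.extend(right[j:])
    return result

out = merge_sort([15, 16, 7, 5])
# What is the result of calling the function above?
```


merge_sort([15, 16, 7, 5])
Split into [15, 16] and [7, 5]
Left sorted: [15, 16]
Right sorted: [5, 7]
Merge [15, 16] and [5, 7]
= [5, 7, 15, 16]


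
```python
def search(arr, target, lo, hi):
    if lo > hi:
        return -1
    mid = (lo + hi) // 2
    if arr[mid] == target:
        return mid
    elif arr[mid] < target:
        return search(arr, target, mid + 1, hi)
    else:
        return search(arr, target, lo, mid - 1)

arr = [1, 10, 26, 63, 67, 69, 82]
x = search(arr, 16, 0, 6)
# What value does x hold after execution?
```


search(arr, 16, 0, 6)
lo=0, hi=6, mid=3, arr[mid]=63
63 > 16, search left half
lo=0, hi=2, mid=1, arr[mid]=10
10 < 16, search right half
lo=2, hi=2, mid=2, arr[mid]=26
26 > 16, search left half
lo > hi, target not found, return -1
= -1


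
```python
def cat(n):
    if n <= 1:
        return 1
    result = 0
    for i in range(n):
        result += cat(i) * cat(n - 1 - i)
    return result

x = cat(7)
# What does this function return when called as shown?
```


cat(7)
= sum of cat(i) * cat(7-1-i) for i in 0..6
First compute sub-values bottom-up:
  cat(0) = 1, cat(1) = 1
  cat(2) = 1*1 + 1*1 = 2
  cat(3) = 1*2 + 1*1 + 2*1 = 5
  cat(4) = 1*5 + 1*2 + 2*1 + 5*1 = 14
  cat(5) = 1*14 + 1*5 + 2*2 + 5*1 + 14*1 = 42
  cat(6) = 1*42 + 1*14 + 2*5 + 5*2 + 14*1 + 42*1 = 132
Now cat(7):
  cat(0)*cat(6) = 1*132 = 132
  cat(1)*cat(5) = 1*42 = 42
  cat(2)*cat(4) = 2*14 = 28
  cat(3)*cat(3) = 5*5 = 25
  cat(4)*cat(2) = 14*2 = 28
  cat(5)*cat(1) = 42*1 = 42
  cat(6)*cat(0) = 132*1 = 132
= 132 + 42 + 28 + 25 + 28 + 42 + 132
= 429


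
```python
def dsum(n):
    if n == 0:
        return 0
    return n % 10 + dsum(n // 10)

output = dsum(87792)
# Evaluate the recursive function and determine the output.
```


dsum(87792)
= 2 + dsum(8779)
= 2 + 9 + dsum(877)
= 2 + 9 + 7 + dsum(87)
= 2 + 9 + 7 + 7 + dsum(8)
= 2 + 9 + 7 + 7 + 8 + dsum(0)
= 2 + 9 + 7 + 7 + 8 + 0
= 33


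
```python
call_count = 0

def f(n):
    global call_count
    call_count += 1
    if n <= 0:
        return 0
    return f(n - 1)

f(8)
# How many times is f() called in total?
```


f(8) calls f(7) calls ... calls f(0)
Total calls: 8 + 1 (for base case) = 9


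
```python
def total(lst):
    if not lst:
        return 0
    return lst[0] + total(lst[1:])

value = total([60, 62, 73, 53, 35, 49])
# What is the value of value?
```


total([60, 62, 73, 53, 35, 49])
= 60 + total([62, 73, 53, 35, 49])
= 60 + 62 + total([73, 53, 35, 49])
= 60 + 62 + 73 + total([53, 35, 49])
= 60 + 62 + 73 + 53 + total([35, 49])
= 60 + 62 + 73 + 53 + 35 + total([49])
= 60 + 62 + 73 + 53 + 35 + 49 + total([])
= 60 + 62 + 73 + 53 + 35 + 49 + 0
= 332


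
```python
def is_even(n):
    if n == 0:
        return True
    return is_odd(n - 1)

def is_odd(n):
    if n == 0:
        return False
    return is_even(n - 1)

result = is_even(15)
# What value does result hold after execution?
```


is_even(15)
= is_odd(14)
= is_even(13)
= is_odd(12)
= is_even(11)
= is_odd(10)
= is_even(9)
= is_odd(8)
= is_even(7)
= is_odd(6)
= is_even(5)
= is_odd(4)
= is_even(3)
= is_odd(2)
= is_even(1)
= is_odd(0)
n == 0: return False
= False


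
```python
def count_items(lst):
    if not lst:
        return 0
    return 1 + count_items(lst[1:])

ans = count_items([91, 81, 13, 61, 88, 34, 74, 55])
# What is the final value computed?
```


count_items([91, 81, 13, 61, 88, 34, 74, 55])
= 1 + count_items([81, 13, 61, 88, 34, 74, 55])
= 1 + 1 + count_items([13, 61, 88, 34, 74, 55])
= 1 + 1 + 1 + count_items([61, 88, 34, 74, 55])
= 1 + 1 + 1 + 1 + count_items([88, 34, 74, 55])
= 1 + 1 + 1 + 1 + 1 + count_items([34, 74, 55])
= 1 + 1 + 1 + 1 + 1 + 1 + count_items([74, 55])
= 1 + 1 + 1 + 1 + 1 + 1 + 1 + count_items([55])
= 1 + 1 + 1 + 1 + 1 + 1 + 1 + 1 + count_items([])
= 1 + 1 + 1 + 1 + 1 + 1 + 1 + 1 + 0
= 8


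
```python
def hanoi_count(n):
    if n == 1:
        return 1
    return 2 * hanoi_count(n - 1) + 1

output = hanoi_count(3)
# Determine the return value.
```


hanoi_count(3)
= 2 * hanoi_count(2) + 1
= 2 * (2 * hanoi_count(1) + 1) + 1
Now compute bottom-up:
hanoi_count(1) = 1
hanoi_count(2) = 2 * 1 + 1 = 3
hanoi_count(3) = 2 * 3 + 1 = 7
= 7


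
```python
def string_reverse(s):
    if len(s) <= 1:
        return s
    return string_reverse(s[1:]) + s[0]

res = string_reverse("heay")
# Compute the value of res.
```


string_reverse("heay")
= string_reverse("eay") + "h"
= string_reverse("ay") + "e" + "h"
= string_reverse("y") + "a" + "e" + "h"
= "y" + "a" + "e" + "h"
= "yaeh"


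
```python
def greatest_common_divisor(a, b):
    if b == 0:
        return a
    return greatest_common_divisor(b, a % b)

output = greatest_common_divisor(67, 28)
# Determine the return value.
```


greatest_common_divisor(67, 28)
= greatest_common_divisor(28, 67 % 28) = greatest_common_divisor(28, 11)
= greatest_common_divisor(11, 28 % 11) = greatest_common_divisor(11, 6)
= greatest_common_divisor(6, 11 % 6) = greatest_common_divisor(6, 5)
= greatest_common_divisor(5, 6 % 5) = greatest_common_divisor(5, 1)
= greatest_common_divisor(1, 5 % 1) = greatest_common_divisor(1, 0)
b == 0, return a = 1


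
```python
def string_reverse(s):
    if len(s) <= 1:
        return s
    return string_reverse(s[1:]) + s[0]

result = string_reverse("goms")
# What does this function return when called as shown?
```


string_reverse("goms")
= string_reverse("oms") + "g"
= string_reverse("ms") + "o" + "g"
= string_reverse("s") + "m" + "o" + "g"
= "s" + "m" + "o" + "g"
= "smog"


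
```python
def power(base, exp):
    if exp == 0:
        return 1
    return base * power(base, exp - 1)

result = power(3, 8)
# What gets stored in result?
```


power(3, 8)
= 3 * power(3, 7)
= 3 * 3 * power(3, 6)
= 3 * 3 * 3 * power(3, 5)
= 3 * 3 * 3 * 3 * power(3, 4)
= 3 * 3 * 3 * 3 * 3 * power(3, 3)
= 3 * 3 * 3 * 3 * 3 * 3 * power(3, 2)
= 3 * 3 * 3 * 3 * 3 * 3 * 3 * power(3, 1)
= 3 * 3 * 3 * 3 * 3 * 3 * 3 * 3 * power(3, 0)
= 3 * 3 * 3 * 3 * 3 * 3 * 3 * 3 * 1
= 6561


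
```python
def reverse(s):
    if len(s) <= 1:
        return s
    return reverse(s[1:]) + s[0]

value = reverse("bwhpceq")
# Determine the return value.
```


reverse("bwhpceq")
= reverse("whpceq") + "b"
= reverse("hpceq") + "w" + "b"
= reverse("pceq") + "h" + "w" + "b"
= reverse("ceq") + "p" + "h" + "w" + "b"
= reverse("eq") + "c" + "p" + "h" + "w" + "b"
= reverse("q") + "e" + "c" + "p" + "h" + "w" + "b"
= "q" + "e" + "c" + "p" + "h" + "w" + "b"
= "qecphwb"


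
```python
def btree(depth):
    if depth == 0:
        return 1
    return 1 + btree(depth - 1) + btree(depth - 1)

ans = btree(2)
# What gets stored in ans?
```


btree(2)
= 1 + btree(1) + btree(1)
= 1 + 2 * btree(1)
btree(k) = 2^(k+1) - 1
btree(0) = 1
btree(1) = 3
btree(2) = 7
btree(2) = 2^3 - 1 = 7


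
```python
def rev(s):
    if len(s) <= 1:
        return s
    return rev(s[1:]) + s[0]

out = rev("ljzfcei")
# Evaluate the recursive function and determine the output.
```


rev("ljzfcei")
= rev("jzfcei") + "l"
= rev("zfcei") + "j" + "l"
= rev("fcei") + "z" + "j" + "l"
= rev("cei") + "f" + "z" + "j" + "l"
= rev("ei") + "c" + "f" + "z" + "j" + "l"
= rev("i") + "e" + "c" + "f" + "z" + "j" + "l"
= "i" + "e" + "c" + "f" + "z" + "j" + "l"
= "iecfzjl"


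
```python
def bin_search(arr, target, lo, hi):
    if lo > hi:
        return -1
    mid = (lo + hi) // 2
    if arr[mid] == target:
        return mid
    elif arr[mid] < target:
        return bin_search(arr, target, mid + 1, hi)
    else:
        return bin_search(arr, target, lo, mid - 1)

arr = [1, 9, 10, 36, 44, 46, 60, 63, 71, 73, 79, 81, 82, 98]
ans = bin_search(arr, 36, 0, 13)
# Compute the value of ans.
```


bin_search(arr, 36, 0, 13)
lo=0, hi=13, mid=6, arr[mid]=60
60 > 36, search left half
lo=0, hi=5, mid=2, arr[mid]=10
10 < 36, search right half
lo=3, hi=5, mid=4, arr[mid]=44
44 > 36, search left half
lo=3, hi=3, mid=3, arr[mid]=36
arr[3] == 36, found at index 3
= 3


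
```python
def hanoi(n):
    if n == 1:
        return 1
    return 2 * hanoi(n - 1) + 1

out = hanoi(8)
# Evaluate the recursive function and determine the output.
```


hanoi(8)
= 2 * hanoi(7) + 1
= 2 * (2 * hanoi(6) + 1) + 1
= 2 * (2 * (2 * hanoi(5) + 1) + 1) + 1
= 2 * (2 * (2 * (2 * hanoi(4) + 1) + 1) + 1) + 1
= 2 * (2 * (2 * (2 * (2 * hanoi(3) + 1) + 1) + 1) + 1) + 1
= 2 * (2 * (2 * (2 * (2 * (2 * hanoi(2) + 1) + 1) + 1) + 1) + 1) + 1
= 2 * (2 * (2 * (2 * (2 * (2 * (2 * hanoi(1) + 1) + 1) + 1) + 1) + 1) + 1) + 1
Now compute bottom-up:
hanoi(1) = 1
hanoi(2) = 2 * 1 + 1 = 3
hanoi(3) = 2 * 3 + 1 = 7
hanoi(4) = 2 * 7 + 1 = 15
hanoi(5) = 2 * 15 + 1 = 31
hanoi(6) = 2 * 31 + 1 = 63
hanoi(7) = 2 * 63 + 1 = 127
hanoi(8) = 2 * 127 + 1 = 255
= 255


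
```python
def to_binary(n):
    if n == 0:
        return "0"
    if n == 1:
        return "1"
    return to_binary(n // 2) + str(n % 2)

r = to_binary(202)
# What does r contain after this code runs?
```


to_binary(202)
= to_binary(101) + "0"
= to_binary(50) + "1" + "0"
= to_binary(25) + "0" + "1" + "0"
= to_binary(12) + "1" + "0" + "1" + "0"
= to_binary(6) + "0" + "1" + "0" + "1" + "0"
= to_binary(3) + "0" + "0" + "1" + "0" + "1" + "0"
= to_binary(1) + "1" + "0" + "0" + "1" + "0" + "1" + "0"
= "1" + "1" + "0" + "0" + "1" + "0" + "1" + "0"
= "11001010"


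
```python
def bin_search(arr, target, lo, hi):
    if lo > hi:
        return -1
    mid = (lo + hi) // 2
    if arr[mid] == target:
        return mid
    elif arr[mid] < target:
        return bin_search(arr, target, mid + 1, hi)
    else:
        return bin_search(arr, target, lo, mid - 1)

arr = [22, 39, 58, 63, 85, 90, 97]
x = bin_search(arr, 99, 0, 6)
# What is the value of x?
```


bin_search(arr, 99, 0, 6)
lo=0, hi=6, mid=3, arr[mid]=63
63 < 99, search right half
lo=4, hi=6, mid=5, arr[mid]=90
90 < 99, search right half
lo=6, hi=6, mid=6, arr[mid]=97
97 < 99, search right half
lo > hi, target not found, return -1
= -1
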